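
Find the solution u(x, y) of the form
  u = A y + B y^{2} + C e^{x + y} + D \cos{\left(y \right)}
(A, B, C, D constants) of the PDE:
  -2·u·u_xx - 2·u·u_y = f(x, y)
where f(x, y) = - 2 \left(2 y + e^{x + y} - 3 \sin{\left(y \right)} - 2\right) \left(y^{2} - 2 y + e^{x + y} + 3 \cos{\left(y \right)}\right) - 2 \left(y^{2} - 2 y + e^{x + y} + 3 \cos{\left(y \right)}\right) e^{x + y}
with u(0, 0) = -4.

Substitute the ansatz u = A y + B y^{2} + C e^{x + y} + D \cos{\left(y \right)} into the left-hand side.
Derivatives of the ansatz:
  u_xx = C e^{x} e^{y}
  u_y = A + 2 B y + C e^{x} e^{y} - D \sin{\left(y \right)}
Term by term:
  -2·u·u_xx = - 2 A C y e^{x} e^{y} - 2 B C y^{2} e^{x} e^{y} - 2 C^{2} e^{2 x} e^{2 y} - 2 C D e^{x} e^{y} \cos{\left(y \right)}
  -2·u·u_y = - 2 A^{2} y - 6 A B y^{2} - 2 A C y e^{x} e^{y} - 2 A C e^{x} e^{y} + 2 A D y \sin{\left(y \right)} - 2 A D \cos{\left(y \right)} - 4 B^{2} y^{3} - 2 B C y^{2} e^{x} e^{y} - 4 B C y e^{x} e^{y} + 2 B D y^{2} \sin{\left(y \right)} - 4 B D y \cos{\left(y \right)} - 2 C^{2} e^{2 x} e^{2 y} + 2 C D e^{x} e^{y} \sin{\left(y \right)} - 2 C D e^{x} e^{y} \cos{\left(y \right)} + 2 D^{2} \sin{\left(y \right)} \cos{\left(y \right)}
So the left-hand side equals
  - 2 A^{2} y - 6 A B y^{2} - 4 A C y e^{x} e^{y} - 2 A C e^{x} e^{y} + 2 A D y \sin{\left(y \right)} - 2 A D \cos{\left(y \right)} - 4 B^{2} y^{3} - 4 B C y^{2} e^{x} e^{y} - 4 B C y e^{x} e^{y} + 2 B D y^{2} \sin{\left(y \right)} - 4 B D y \cos{\left(y \right)} - 4 C^{2} e^{2 x} e^{2 y} + 2 C D e^{x} e^{y} \sin{\left(y \right)} - 4 C D e^{x} e^{y} \cos{\left(y \right)} + 2 D^{2} \sin{\left(y \right)} \cos{\left(y \right)}
This must equal f(x, y) identically; expanded, f = - 4 y^{3} - 4 y^{2} e^{x} e^{y} + 6 y^{2} \sin{\left(y \right)} + 12 y^{2} + 4 y e^{x} e^{y} - 12 y \sin{\left(y \right)} - 12 y \cos{\left(y \right)} - 8 y - 4 e^{2 x} e^{2 y} + 6 e^{x} e^{y} \sin{\left(y \right)} - 12 e^{x} e^{y} \cos{\left(y \right)} + 4 e^{x} e^{y} + 18 \sin{\left(y \right)} \cos{\left(y \right)} + 12 \cos{\left(y \right)}.
Matching coefficients of the independent functions:
  [y]:  - 2 A^{2} = -8
  [y^{2}]:  - 6 A B = 12
  [y^{3}]:  - 4 B^{2} = -4
  [y \sin{\left(y \right)}]:  2 A D = -12
  [y \cos{\left(y \right)}]:  - 4 B D = -12
  [y^{2} \sin{\left(y \right)}]:  2 B D = 6
  [e^{x} e^{y}]:  - 2 A C = 4
  [e^{2 x} e^{2 y}]:  - 4 C^{2} = -4
  [\sin{\left(y \right)} \cos{\left(y \right)}]:  2 D^{2} = 18
  [y e^{x} e^{y}]:  - 4 A C - 4 B C = 4
  [y^{2} e^{x} e^{y}]:  - 4 B C = -4
  [e^{x} e^{y} \sin{\left(y \right)}]:  2 C D = 6
  [e^{x} e^{y} \cos{\left(y \right)}]:  - 4 C D = -12
  [\cos{\left(y \right)}]:  - 2 A D = 12
These equations allow (A, B, C, D) = (-2, 1, 1, 3) or (2, -1, -1, -3).
Impose the point condition(s):
  u(0, 0) = -4  ⟹  C + D = -4
Only A = 2, B = -1, C = -1, D = -3 satisfies everything.
Hence u(x, y) = - y^{2} + 2 y - e^{x + y} - 3 \cos{\left(y \right)}.

Answer: u(x, y) = - y^{2} + 2 y - e^{x + y} - 3 \cos{\left(y \right)}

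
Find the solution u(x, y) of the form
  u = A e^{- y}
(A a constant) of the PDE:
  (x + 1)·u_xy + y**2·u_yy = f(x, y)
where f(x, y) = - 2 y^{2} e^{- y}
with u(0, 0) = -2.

Substitute the ansatz u = A e^{- y} into the left-hand side.
Derivatives of the ansatz:
  u_xy = 0
  u_yy = A e^{- y}
Term by term:
  (x + 1)·u_xy = 0
  y**2·u_yy = A y^{2} e^{- y}
So the left-hand side equals
  A y^{2} e^{- y}
This must equal f(x, y) = - 2 y^{2} e^{- y} identically.
Matching coefficients of the independent functions:
  [y^{2} e^{- y}]:  A = -2
Solving: A = -2.
Check against the point condition:
  u(0, 0) = -2  ⟹  A = -2  ✓
Hence u(x, y) = - 2 e^{- y}.

Answer: u(x, y) = - 2 e^{- y}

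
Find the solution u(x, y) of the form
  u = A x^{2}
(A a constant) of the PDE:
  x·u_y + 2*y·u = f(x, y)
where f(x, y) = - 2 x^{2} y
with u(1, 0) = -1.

Answer: u(x, y) = - x^{2}

Derivation:
Substitute the ansatz u = A x^{2} into the left-hand side.
Derivatives of the ansatz:
  u_y = 0
Term by term:
  x·u_y = 0
  2*y·u = 2 A x^{2} y
So the left-hand side equals
  2 A x^{2} y
This must equal f(x, y) = - 2 x^{2} y identically.
Matching coefficients of the independent functions:
  [x^{2} y]:  2 A = -2
Solving: A = -1.
Check against the point condition:
  u(1, 0) = -1  ⟹  A = -1  ✓
Hence u(x, y) = - x^{2}.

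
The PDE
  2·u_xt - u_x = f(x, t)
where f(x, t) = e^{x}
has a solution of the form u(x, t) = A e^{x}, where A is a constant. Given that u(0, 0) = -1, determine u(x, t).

Substitute the ansatz u = A e^{x} into the left-hand side.
Derivatives of the ansatz:
  u_xt = 0
  u_x = A e^{x}
Term by term:
  2·u_xt = 0
  -u_x = - A e^{x}
So the left-hand side equals
  - A e^{x}
This must equal f(x, t) = e^{x} identically.
Matching coefficients of the independent functions:
  [e^{x}]:  - A = 1
Solving: A = -1.
Check against the point condition:
  u(0, 0) = -1  ⟹  A = -1  ✓
Hence u(x, t) = - e^{x}.

Answer: u(x, t) = - e^{x}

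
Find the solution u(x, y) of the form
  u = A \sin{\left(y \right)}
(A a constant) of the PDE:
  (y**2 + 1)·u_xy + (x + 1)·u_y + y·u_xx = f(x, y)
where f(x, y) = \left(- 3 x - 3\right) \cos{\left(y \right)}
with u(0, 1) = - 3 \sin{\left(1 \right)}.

Answer: u(x, y) = - 3 \sin{\left(y \right)}

Derivation:
Substitute the ansatz u = A \sin{\left(y \right)} into the left-hand side.
Derivatives of the ansatz:
  u_xy = 0
  u_y = A \cos{\left(y \right)}
  u_xx = 0
Term by term:
  (y**2 + 1)·u_xy = 0
  (x + 1)·u_y = A x \cos{\left(y \right)} + A \cos{\left(y \right)}
  y·u_xx = 0
So the left-hand side equals
  A x \cos{\left(y \right)} + A \cos{\left(y \right)}
This must equal f(x, y) identically; expanded, f = - 3 x \cos{\left(y \right)} - 3 \cos{\left(y \right)}.
Matching coefficients of the independent functions:
  [x \cos{\left(y \right)}, \cos{\left(y \right)}]:  A = -3
Solving: A = -3.
Check against the point condition:
  u(0, 1) = - 3 \sin{\left(1 \right)}  ⟹  A \sin{\left(1 \right)} = - 3 \sin{\left(1 \right)}  ✓
Hence u(x, y) = - 3 \sin{\left(y \right)}.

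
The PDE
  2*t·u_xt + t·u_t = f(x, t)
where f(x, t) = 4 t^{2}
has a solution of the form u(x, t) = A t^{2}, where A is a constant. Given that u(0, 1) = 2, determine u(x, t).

Substitute the ansatz u = A t^{2} into the left-hand side.
Derivatives of the ansatz:
  u_xt = 0
  u_t = 2 A t
Term by term:
  2*t·u_xt = 0
  t·u_t = 2 A t^{2}
So the left-hand side equals
  2 A t^{2}
This must equal f(x, t) = 4 t^{2} identically.
Matching coefficients of the independent functions:
  [t^{2}]:  2 A = 4
Solving: A = 2.
Check against the point condition:
  u(0, 1) = 2  ⟹  A = 2  ✓
Hence u(x, t) = 2 t^{2}.

Answer: u(x, t) = 2 t^{2}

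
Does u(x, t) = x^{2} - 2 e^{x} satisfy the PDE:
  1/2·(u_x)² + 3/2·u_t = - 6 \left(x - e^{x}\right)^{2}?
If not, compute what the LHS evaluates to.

Answer: No, the LHS evaluates to 2 \left(x - e^{x}\right)^{2}

Derivation:
Evaluate each term of the left-hand side for u = x^{2} - 2 e^{x}.
Derivatives:
  u_x = 2 x - 2 e^{x}
  u_t = 0
Terms:
  1/2·(u_x)² = 2 \left(x - e^{x}\right)^{2}
  3/2·u_t = 0
Sum: LHS = 2 \left(x - e^{x}\right)^{2}
Given right-hand side: - 6 \left(x - e^{x}\right)^{2}. Difference LHS − RHS = 8 \left(x - e^{x}\right)^{2} ≠ 0, so u is not a solution.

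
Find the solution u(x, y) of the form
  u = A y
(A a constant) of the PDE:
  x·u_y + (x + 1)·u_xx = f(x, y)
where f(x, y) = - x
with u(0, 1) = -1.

Substitute the ansatz u = A y into the left-hand side.
Derivatives of the ansatz:
  u_y = A
  u_xx = 0
Term by term:
  x·u_y = A x
  (x + 1)·u_xx = 0
So the left-hand side equals
  A x
This must equal f(x, y) = - x identically.
Matching coefficients of the independent functions:
  [x]:  A = -1
Solving: A = -1.
Check against the point condition:
  u(0, 1) = -1  ⟹  A = -1  ✓
Hence u(x, y) = - y.

Answer: u(x, y) = - y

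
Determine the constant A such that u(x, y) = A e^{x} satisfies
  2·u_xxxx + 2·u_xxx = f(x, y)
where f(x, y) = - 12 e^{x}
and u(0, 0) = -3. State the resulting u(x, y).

Substitute the ansatz u = A e^{x} into the left-hand side.
Derivatives of the ansatz:
  u_xxxx = A e^{x}
  u_xxx = A e^{x}
Term by term:
  2·u_xxxx = 2 A e^{x}
  2·u_xxx = 2 A e^{x}
So the left-hand side equals
  4 A e^{x}
This must equal f(x, y) = - 12 e^{x} identically.
Matching coefficients of the independent functions:
  [e^{x}]:  4 A = -12
Solving: A = -3.
Check against the point condition:
  u(0, 0) = -3  ⟹  A = -3  ✓
Hence u(x, y) = - 3 e^{x}.

Answer: u(x, y) = - 3 e^{x}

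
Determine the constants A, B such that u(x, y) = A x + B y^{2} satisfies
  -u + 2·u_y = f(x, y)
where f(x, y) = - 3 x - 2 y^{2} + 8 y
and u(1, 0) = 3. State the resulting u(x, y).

Answer: u(x, y) = 3 x + 2 y^{2}

Derivation:
Substitute the ansatz u = A x + B y^{2} into the left-hand side.
Derivatives of the ansatz:
  u_y = 2 B y
Term by term:
  -u = - A x - B y^{2}
  2·u_y = 4 B y
So the left-hand side equals
  - A x - B y^{2} + 4 B y
This must equal f(x, y) = - 3 x - 2 y^{2} + 8 y identically.
Matching coefficients of the independent functions:
  [x]:  - A = -3
  [y]:  4 B = 8
  [y^{2}]:  - B = -2
Solving: A = 3, B = 2.
Check against the point condition:
  u(1, 0) = 3  ⟹  A = 3  ✓
Hence u(x, y) = 3 x + 2 y^{2}.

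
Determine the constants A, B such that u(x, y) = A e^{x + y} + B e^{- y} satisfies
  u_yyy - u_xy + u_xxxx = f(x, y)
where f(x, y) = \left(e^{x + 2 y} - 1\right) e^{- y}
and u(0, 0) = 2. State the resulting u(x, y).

Answer: u(x, y) = e^{x + y} + e^{- y}

Derivation:
Substitute the ansatz u = A e^{x + y} + B e^{- y} into the left-hand side.
Derivatives of the ansatz:
  u_yyy = A e^{x} e^{y} - B e^{- y}
  u_xy = A e^{x} e^{y}
  u_xxxx = A e^{x} e^{y}
Term by term:
  u_yyy = A e^{x} e^{y} - B e^{- y}
  -u_xy = - A e^{x} e^{y}
  u_xxxx = A e^{x} e^{y}
So the left-hand side equals
  A e^{x} e^{y} - B e^{- y}
This must equal f(x, y) identically; expanded, f = e^{x} e^{y} - e^{- y}.
Matching coefficients of the independent functions:
  [e^{x} e^{y}]:  A = 1
  [e^{- y}]:  - B = -1
Solving: A = 1, B = 1.
Check against the point condition:
  u(0, 0) = 2  ⟹  A + B = 2  ✓
Hence u(x, y) = e^{x + y} + e^{- y}.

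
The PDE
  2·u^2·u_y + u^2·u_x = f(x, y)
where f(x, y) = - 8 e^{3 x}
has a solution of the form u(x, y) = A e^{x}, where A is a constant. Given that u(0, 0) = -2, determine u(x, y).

Substitute the ansatz u = A e^{x} into the left-hand side.
Derivatives of the ansatz:
  u_y = 0
  u_x = A e^{x}
Term by term:
  2·u^2·u_y = 0
  u^2·u_x = A^{3} e^{3 x}
So the left-hand side equals
  A^{3} e^{3 x}
This must equal f(x, y) = - 8 e^{3 x} identically.
Matching coefficients of the independent functions:
  [e^{3 x}]:  A^{3} = -8
Solving: A = -2.
Check against the point condition:
  u(0, 0) = -2  ⟹  A = -2  ✓
Hence u(x, y) = - 2 e^{x}.

Answer: u(x, y) = - 2 e^{x}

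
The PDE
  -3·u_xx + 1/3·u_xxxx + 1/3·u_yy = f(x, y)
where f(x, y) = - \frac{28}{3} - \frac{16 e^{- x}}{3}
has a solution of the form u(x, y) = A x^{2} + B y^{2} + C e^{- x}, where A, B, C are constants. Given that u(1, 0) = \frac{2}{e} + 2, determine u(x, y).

Substitute the ansatz u = A x^{2} + B y^{2} + C e^{- x} into the left-hand side.
Derivatives of the ansatz:
  u_xx = 2 A + C e^{- x}
  u_xxxx = C e^{- x}
  u_yy = 2 B
Term by term:
  -3·u_xx = - 6 A - 3 C e^{- x}
  1/3·u_xxxx = \frac{C e^{- x}}{3}
  1/3·u_yy = \frac{2 B}{3}
So the left-hand side equals
  - 6 A + \frac{2 B}{3} - \frac{8 C e^{- x}}{3}
This must equal f(x, y) = - \frac{28}{3} - \frac{16 e^{- x}}{3} identically.
Matching coefficients of the independent functions:
  [constant term]:  - 6 A + \frac{2 B}{3} = - \frac{28}{3}
  [e^{- x}]:  - \frac{8 C}{3} = - \frac{16}{3}
These equations do not fix every constant; impose the point condition(s):
  u(1, 0) = \frac{2}{e} + 2  ⟹  A + \frac{C}{e} = \frac{2}{e} + 2
Solving the combined system: A = 2, B = 4, C = 2.
Hence u(x, y) = 2 x^{2} + 4 y^{2} + 2 e^{- x}.

Answer: u(x, y) = 2 x^{2} + 4 y^{2} + 2 e^{- x}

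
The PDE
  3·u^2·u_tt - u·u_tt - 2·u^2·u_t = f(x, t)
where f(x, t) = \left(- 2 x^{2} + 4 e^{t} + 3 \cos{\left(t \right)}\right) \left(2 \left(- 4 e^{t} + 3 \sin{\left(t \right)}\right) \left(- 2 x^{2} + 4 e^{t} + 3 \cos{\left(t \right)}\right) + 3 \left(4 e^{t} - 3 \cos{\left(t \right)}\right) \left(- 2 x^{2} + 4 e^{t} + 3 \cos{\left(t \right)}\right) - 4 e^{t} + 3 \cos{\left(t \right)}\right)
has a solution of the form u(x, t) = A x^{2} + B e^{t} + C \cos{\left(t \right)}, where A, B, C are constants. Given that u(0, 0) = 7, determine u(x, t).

Substitute the ansatz u = A x^{2} + B e^{t} + C \cos{\left(t \right)} into the left-hand side.
Derivatives of the ansatz:
  u_tt = B e^{t} - C \cos{\left(t \right)}
  u_t = B e^{t} - C \sin{\left(t \right)}
Term by term:
  3·u^2·u_tt = 3 A^{2} B x^{4} e^{t} - 3 A^{2} C x^{4} \cos{\left(t \right)} + 6 A B^{2} x^{2} e^{2 t} - 6 A C^{2} x^{2} \cos^{2}{\left(t \right)} + 3 B^{3} e^{3 t} + 3 B^{2} C e^{2 t} \cos{\left(t \right)} - 3 B C^{2} e^{t} \cos^{2}{\left(t \right)} - 3 C^{3} \cos^{3}{\left(t \right)}
  -u·u_tt = - A B x^{2} e^{t} + A C x^{2} \cos{\left(t \right)} - B^{2} e^{2 t} + C^{2} \cos^{2}{\left(t \right)}
  -2·u^2·u_t = - 2 A^{2} B x^{4} e^{t} + 2 A^{2} C x^{4} \sin{\left(t \right)} - 4 A B^{2} x^{2} e^{2 t} + 4 A B C x^{2} e^{t} \sin{\left(t \right)} - 4 A B C x^{2} e^{t} \cos{\left(t \right)} + 4 A C^{2} x^{2} \sin{\left(t \right)} \cos{\left(t \right)} - 2 B^{3} e^{3 t} + 2 B^{2} C e^{2 t} \sin{\left(t \right)} - 4 B^{2} C e^{2 t} \cos{\left(t \right)} + 4 B C^{2} e^{t} \sin{\left(t \right)} \cos{\left(t \right)} - 2 B C^{2} e^{t} \cos^{2}{\left(t \right)} + 2 C^{3} \sin{\left(t \right)} \cos^{2}{\left(t \right)}
So the left-hand side equals
  A^{2} B x^{4} e^{t} + 2 A^{2} C x^{4} \sin{\left(t \right)} - 3 A^{2} C x^{4} \cos{\left(t \right)} + 2 A B^{2} x^{2} e^{2 t} + 4 A B C x^{2} e^{t} \sin{\left(t \right)} - 4 A B C x^{2} e^{t} \cos{\left(t \right)} - A B x^{2} e^{t} + 4 A C^{2} x^{2} \sin{\left(t \right)} \cos{\left(t \right)} - 6 A C^{2} x^{2} \cos^{2}{\left(t \right)} + A C x^{2} \cos{\left(t \right)} + B^{3} e^{3 t} + 2 B^{2} C e^{2 t} \sin{\left(t \right)} - B^{2} C e^{2 t} \cos{\left(t \right)} - B^{2} e^{2 t} + 4 B C^{2} e^{t} \sin{\left(t \right)} \cos{\left(t \right)} - 5 B C^{2} e^{t} \cos^{2}{\left(t \right)} + 2 C^{3} \sin{\left(t \right)} \cos^{2}{\left(t \right)} - 3 C^{3} \cos^{3}{\left(t \right)} + C^{2} \cos^{2}{\left(t \right)}
This must equal f(x, t) identically; expanded, f = 16 x^{4} e^{t} + 24 x^{4} \sin{\left(t \right)} - 36 x^{4} \cos{\left(t \right)} - 64 x^{2} e^{2 t} - 96 x^{2} e^{t} \sin{\left(t \right)} + 96 x^{2} e^{t} \cos{\left(t \right)} + 8 x^{2} e^{t} - 72 x^{2} \sin{\left(t \right)} \cos{\left(t \right)} + 108 x^{2} \cos^{2}{\left(t \right)} - 6 x^{2} \cos{\left(t \right)} + 64 e^{3 t} + 96 e^{2 t} \sin{\left(t \right)} - 48 e^{2 t} \cos{\left(t \right)} - 16 e^{2 t} + 144 e^{t} \sin{\left(t \right)} \cos{\left(t \right)} - 180 e^{t} \cos^{2}{\left(t \right)} + 54 \sin{\left(t \right)} \cos^{2}{\left(t \right)} - 81 \cos^{3}{\left(t \right)} + 9 \cos^{2}{\left(t \right)}.
Matching coefficients of the independent functions:
(each divided by its leading coefficient; functions giving the same equation are listed together)
  [x^{2} e^{t}]:  A B + 8 = 0
  [x^{2} e^{2 t}]:  A B^{2} + 32 = 0
  [x^{2} \cos{\left(t \right)}]:  A C + 6 = 0
  [x^{2} \cos^{2}{\left(t \right)}, x^{2} \sin{\left(t \right)} \cos{\left(t \right)}]:  A C^{2} + 18 = 0
  [x^{4} e^{t}]:  A^{2} B - 16 = 0
  [x^{4} \sin{\left(t \right)}, x^{4} \cos{\left(t \right)}]:  A^{2} C - 12 = 0
  [e^{t} \cos^{2}{\left(t \right)}, e^{t} \sin{\left(t \right)} \cos{\left(t \right)}]:  B C^{2} - 36 = 0
  [e^{2 t} \sin{\left(t \right)}, e^{2 t} \cos{\left(t \right)}]:  B^{2} C - 48 = 0
  [\sin{\left(t \right)} \cos^{2}{\left(t \right)}, \cos^{3}{\left(t \right)}]:  C^{3} - 27 = 0
  [x^{2} e^{t} \sin{\left(t \right)}, x^{2} e^{t} \cos{\left(t \right)}]:  A B C + 24 = 0
  [e^{2 t}]:  B^{2} - 16 = 0
  [e^{3 t}]:  B^{3} - 64 = 0
  [\cos^{2}{\left(t \right)}]:  C^{2} - 9 = 0
Solving: A = -2, B = 4, C = 3.
Check against the point condition:
  u(0, 0) = 7  ⟹  B + C = 7  ✓
Hence u(x, t) = - 2 x^{2} + 4 e^{t} + 3 \cos{\left(t \right)}.

Answer: u(x, t) = - 2 x^{2} + 4 e^{t} + 3 \cos{\left(t \right)}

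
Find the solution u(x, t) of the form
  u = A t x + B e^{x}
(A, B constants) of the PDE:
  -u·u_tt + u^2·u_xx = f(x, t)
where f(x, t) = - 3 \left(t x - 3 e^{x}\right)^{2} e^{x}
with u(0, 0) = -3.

Substitute the ansatz u = A t x + B e^{x} into the left-hand side.
Derivatives of the ansatz:
  u_tt = 0
  u_xx = B e^{x}
Term by term:
  -u·u_tt = 0
  u^2·u_xx = A^{2} B t^{2} x^{2} e^{x} + 2 A B^{2} t x e^{2 x} + B^{3} e^{3 x}
So the left-hand side equals
  A^{2} B t^{2} x^{2} e^{x} + 2 A B^{2} t x e^{2 x} + B^{3} e^{3 x}
This must equal f(x, t) identically; expanded, f = - 3 t^{2} x^{2} e^{x} + 18 t x e^{2 x} - 27 e^{3 x}.
Matching coefficients of the independent functions:
  [t x e^{2 x}]:  2 A B^{2} = 18
  [t^{2} x^{2} e^{x}]:  A^{2} B = -3
  [e^{3 x}]:  B^{3} = -27
Solving: A = 1, B = -3.
Check against the point condition:
  u(0, 0) = -3  ⟹  B = -3  ✓
Hence u(x, t) = t x - 3 e^{x}.

Answer: u(x, t) = t x - 3 e^{x}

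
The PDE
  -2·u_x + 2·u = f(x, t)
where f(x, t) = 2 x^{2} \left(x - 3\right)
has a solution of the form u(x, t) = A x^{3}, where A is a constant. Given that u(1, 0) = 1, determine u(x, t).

Substitute the ansatz u = A x^{3} into the left-hand side.
Derivatives of the ansatz:
  u_x = 3 A x^{2}
Term by term:
  -2·u_x = - 6 A x^{2}
  2·u = 2 A x^{3}
So the left-hand side equals
  2 A x^{3} - 6 A x^{2}
This must equal f(x, t) identically; expanded, f = 2 x^{3} - 6 x^{2}.
Matching coefficients of the independent functions:
  [x^{2}]:  - 6 A = -6
  [x^{3}]:  2 A = 2
Solving: A = 1.
Check against the point condition:
  u(1, 0) = 1  ⟹  A = 1  ✓
Hence u(x, t) = x^{3}.

Answer: u(x, t) = x^{3}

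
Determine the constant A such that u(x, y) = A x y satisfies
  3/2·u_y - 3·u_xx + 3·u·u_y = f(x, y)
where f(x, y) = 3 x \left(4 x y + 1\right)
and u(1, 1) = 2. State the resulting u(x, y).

Answer: u(x, y) = 2 x y

Derivation:
Substitute the ansatz u = A x y into the left-hand side.
Derivatives of the ansatz:
  u_y = A x
  u_xx = 0
Term by term:
  3/2·u_y = \frac{3 A x}{2}
  -3·u_xx = 0
  3·u·u_y = 3 A^{2} x^{2} y
So the left-hand side equals
  3 A^{2} x^{2} y + \frac{3 A x}{2}
This must equal f(x, y) = 3 x \left(4 x y + 1\right) identically.
Matching coefficients of the independent functions:
  [x]:  \frac{3 A}{2} = 3
  [x^{2} y]:  3 A^{2} = 12
Solving: A = 2.
Check against the point condition:
  u(1, 1) = 2  ⟹  A = 2  ✓
Hence u(x, y) = 2 x y.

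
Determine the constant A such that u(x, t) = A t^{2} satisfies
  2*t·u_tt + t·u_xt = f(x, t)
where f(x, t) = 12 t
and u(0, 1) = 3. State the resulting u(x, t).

Answer: u(x, t) = 3 t^{2}

Derivation:
Substitute the ansatz u = A t^{2} into the left-hand side.
Derivatives of the ansatz:
  u_tt = 2 A
  u_xt = 0
Term by term:
  2*t·u_tt = 4 A t
  t·u_xt = 0
So the left-hand side equals
  4 A t
This must equal f(x, t) = 12 t identically.
Matching coefficients of the independent functions:
  [t]:  4 A = 12
Solving: A = 3.
Check against the point condition:
  u(0, 1) = 3  ⟹  A = 3  ✓
Hence u(x, t) = 3 t^{2}.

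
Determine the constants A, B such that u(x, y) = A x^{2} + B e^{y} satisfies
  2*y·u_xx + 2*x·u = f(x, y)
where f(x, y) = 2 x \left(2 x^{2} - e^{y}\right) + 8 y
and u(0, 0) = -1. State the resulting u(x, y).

Answer: u(x, y) = 2 x^{2} - e^{y}

Derivation:
Substitute the ansatz u = A x^{2} + B e^{y} into the left-hand side.
Derivatives of the ansatz:
  u_xx = 2 A
Term by term:
  2*y·u_xx = 4 A y
  2*x·u = 2 A x^{3} + 2 B x e^{y}
So the left-hand side equals
  2 A x^{3} + 4 A y + 2 B x e^{y}
This must equal f(x, y) identically; expanded, f = 4 x^{3} - 2 x e^{y} + 8 y.
Matching coefficients of the independent functions:
  [x^{3}]:  2 A = 4
  [y]:  4 A = 8
  [x e^{y}]:  2 B = -2
Solving: A = 2, B = -1.
Check against the point condition:
  u(0, 0) = -1  ⟹  B = -1  ✓
Hence u(x, y) = 2 x^{2} - e^{y}.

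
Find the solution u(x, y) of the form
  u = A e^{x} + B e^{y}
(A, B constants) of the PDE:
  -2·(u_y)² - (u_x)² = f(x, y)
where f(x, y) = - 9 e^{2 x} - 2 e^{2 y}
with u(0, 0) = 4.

Answer: u(x, y) = 3 e^{x} + e^{y}

Derivation:
Substitute the ansatz u = A e^{x} + B e^{y} into the left-hand side.
Derivatives of the ansatz:
  u_y = B e^{y}
  u_x = A e^{x}
Term by term:
  -2·(u_y)² = - 2 B^{2} e^{2 y}
  -(u_x)² = - A^{2} e^{2 x}
So the left-hand side equals
  - A^{2} e^{2 x} - 2 B^{2} e^{2 y}
This must equal f(x, y) = - 9 e^{2 x} - 2 e^{2 y} identically.
Matching coefficients of the independent functions:
  [e^{2 x}]:  - A^{2} = -9
  [e^{2 y}]:  - 2 B^{2} = -2
These equations allow (A, B) = (-3, -1) or (-3, 1) or (3, -1) or (3, 1).
Impose the point condition(s):
  u(0, 0) = 4  ⟹  A + B = 4
Only A = 3, B = 1 satisfies everything.
Hence u(x, y) = 3 e^{x} + e^{y}.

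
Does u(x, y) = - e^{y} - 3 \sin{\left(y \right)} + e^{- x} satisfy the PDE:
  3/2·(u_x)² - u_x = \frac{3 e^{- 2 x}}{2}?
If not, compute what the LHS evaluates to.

Answer: No, the LHS evaluates to \left(e^{x} + \frac{3}{2}\right) e^{- 2 x}

Derivation:
Evaluate each term of the left-hand side for u = - e^{y} - 3 \sin{\left(y \right)} + e^{- x}.
Derivatives:
  u_x = - e^{- x}
Terms:
  3/2·(u_x)² = \frac{3 e^{- 2 x}}{2}
  -u_x = e^{- x}
Sum: LHS = \left(e^{x} + \frac{3}{2}\right) e^{- 2 x}
Given right-hand side: \frac{3 e^{- 2 x}}{2}. Difference LHS − RHS = e^{- x} ≠ 0, so u is not a solution.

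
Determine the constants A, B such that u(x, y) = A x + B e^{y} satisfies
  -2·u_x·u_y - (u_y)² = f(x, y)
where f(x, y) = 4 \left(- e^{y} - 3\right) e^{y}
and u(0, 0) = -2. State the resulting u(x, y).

Substitute the ansatz u = A x + B e^{y} into the left-hand side.
Derivatives of the ansatz:
  u_x = A
  u_y = B e^{y}
Term by term:
  -2·u_x·u_y = - 2 A B e^{y}
  -(u_y)² = - B^{2} e^{2 y}
So the left-hand side equals
  - 2 A B e^{y} - B^{2} e^{2 y}
This must equal f(x, y) identically; expanded, f = - 4 e^{2 y} - 12 e^{y}.
Matching coefficients of the independent functions:
  [e^{y}]:  - 2 A B = -12
  [e^{2 y}]:  - B^{2} = -4
These equations allow (A, B) = (-3, -2) or (3, 2).
Impose the point condition(s):
  u(0, 0) = -2  ⟹  B = -2
Only A = -3, B = -2 satisfies everything.
Hence u(x, y) = - 3 x - 2 e^{y}.

Answer: u(x, y) = - 3 x - 2 e^{y}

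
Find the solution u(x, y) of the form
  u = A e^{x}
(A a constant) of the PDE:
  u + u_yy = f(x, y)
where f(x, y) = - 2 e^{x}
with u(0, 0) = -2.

Substitute the ansatz u = A e^{x} into the left-hand side.
Derivatives of the ansatz:
  u_yy = 0
Term by term:
  u = A e^{x}
  u_yy = 0
So the left-hand side equals
  A e^{x}
This must equal f(x, y) = - 2 e^{x} identically.
Matching coefficients of the independent functions:
  [e^{x}]:  A = -2
Solving: A = -2.
Check against the point condition:
  u(0, 0) = -2  ⟹  A = -2  ✓
Hence u(x, y) = - 2 e^{x}.

Answer: u(x, y) = - 2 e^{x}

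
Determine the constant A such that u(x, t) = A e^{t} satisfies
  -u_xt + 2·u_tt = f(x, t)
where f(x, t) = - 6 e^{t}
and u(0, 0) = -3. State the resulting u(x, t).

Answer: u(x, t) = - 3 e^{t}

Derivation:
Substitute the ansatz u = A e^{t} into the left-hand side.
Derivatives of the ansatz:
  u_xt = 0
  u_tt = A e^{t}
Term by term:
  -u_xt = 0
  2·u_tt = 2 A e^{t}
So the left-hand side equals
  2 A e^{t}
This must equal f(x, t) = - 6 e^{t} identically.
Matching coefficients of the independent functions:
  [e^{t}]:  2 A = -6
Solving: A = -3.
Check against the point condition:
  u(0, 0) = -3  ⟹  A = -3  ✓
Hence u(x, t) = - 3 e^{t}.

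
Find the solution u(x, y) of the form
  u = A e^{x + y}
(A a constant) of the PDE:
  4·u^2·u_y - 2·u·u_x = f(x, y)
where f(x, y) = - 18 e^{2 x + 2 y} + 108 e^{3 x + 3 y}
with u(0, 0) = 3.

Substitute the ansatz u = A e^{x + y} into the left-hand side.
Derivatives of the ansatz:
  u_y = A e^{x} e^{y}
  u_x = A e^{x} e^{y}
Term by term:
  4·u^2·u_y = 4 A^{3} e^{3 x} e^{3 y}
  -2·u·u_x = - 2 A^{2} e^{2 x} e^{2 y}
So the left-hand side equals
  4 A^{3} e^{3 x} e^{3 y} - 2 A^{2} e^{2 x} e^{2 y}
This must equal f(x, y) identically; expanded, f = 108 e^{3 x} e^{3 y} - 18 e^{2 x} e^{2 y}.
Matching coefficients of the independent functions:
  [e^{2 x} e^{2 y}]:  - 2 A^{2} = -18
  [e^{3 x} e^{3 y}]:  4 A^{3} = 108
Solving: A = 3.
Check against the point condition:
  u(0, 0) = 3  ⟹  A = 3  ✓
Hence u(x, y) = 3 e^{x + y}.

Answer: u(x, y) = 3 e^{x + y}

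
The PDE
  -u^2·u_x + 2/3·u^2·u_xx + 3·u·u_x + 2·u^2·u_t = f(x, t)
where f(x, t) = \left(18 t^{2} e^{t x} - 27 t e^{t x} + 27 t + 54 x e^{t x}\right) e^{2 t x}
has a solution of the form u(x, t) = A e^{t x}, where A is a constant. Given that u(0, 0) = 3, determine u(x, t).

Substitute the ansatz u = A e^{t x} into the left-hand side.
Derivatives of the ansatz:
  u_x = A t e^{t x}
  u_xx = A t^{2} e^{t x}
  u_t = A x e^{t x}
Term by term:
  -u^2·u_x = - A^{3} t e^{3 t x}
  2/3·u^2·u_xx = \frac{2 A^{3} t^{2} e^{3 t x}}{3}
  3·u·u_x = 3 A^{2} t e^{2 t x}
  2·u^2·u_t = 2 A^{3} x e^{3 t x}
So the left-hand side equals
  \frac{2 A^{3} t^{2} e^{3 t x}}{3} - A^{3} t e^{3 t x} + 2 A^{3} x e^{3 t x} + 3 A^{2} t e^{2 t x}
This must equal f(x, t) identically; expanded, f = 18 t^{2} e^{3 t x} - 27 t e^{3 t x} + 27 t e^{2 t x} + 54 x e^{3 t x}.
Matching coefficients of the independent functions:
  [t e^{2 t x}]:  3 A^{2} = 27
  [t e^{3 t x}]:  - A^{3} = -27
  [t^{2} e^{3 t x}]:  \frac{2 A^{3}}{3} = 18
  [x e^{3 t x}]:  2 A^{3} = 54
Solving: A = 3.
Check against the point condition:
  u(0, 0) = 3  ⟹  A = 3  ✓
Hence u(x, t) = 3 e^{t x}.

Answer: u(x, t) = 3 e^{t x}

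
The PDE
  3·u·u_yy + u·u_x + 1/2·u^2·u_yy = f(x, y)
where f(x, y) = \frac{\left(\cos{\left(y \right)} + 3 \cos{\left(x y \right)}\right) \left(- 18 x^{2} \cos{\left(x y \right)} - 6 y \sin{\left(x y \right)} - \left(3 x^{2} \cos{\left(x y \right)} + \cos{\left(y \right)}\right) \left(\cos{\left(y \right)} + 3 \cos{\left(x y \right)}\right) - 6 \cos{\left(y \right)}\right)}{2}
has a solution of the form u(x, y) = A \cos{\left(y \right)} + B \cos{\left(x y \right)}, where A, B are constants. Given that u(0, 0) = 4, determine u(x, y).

Substitute the ansatz u = A \cos{\left(y \right)} + B \cos{\left(x y \right)} into the left-hand side.
Derivatives of the ansatz:
  u_yy = - A \cos{\left(y \right)} - B x^{2} \cos{\left(x y \right)}
  u_x = - B y \sin{\left(x y \right)}
Term by term:
  3·u·u_yy = - 3 A^{2} \cos^{2}{\left(y \right)} - 3 A B x^{2} \cos{\left(y \right)} \cos{\left(x y \right)} - 3 A B \cos{\left(y \right)} \cos{\left(x y \right)} - 3 B^{2} x^{2} \cos^{2}{\left(x y \right)}
  u·u_x = - A B y \sin{\left(x y \right)} \cos{\left(y \right)} - B^{2} y \sin{\left(x y \right)} \cos{\left(x y \right)}
  1/2·u^2·u_yy = - \frac{A^{3} \cos^{3}{\left(y \right)}}{2} - \frac{A^{2} B x^{2} \cos^{2}{\left(y \right)} \cos{\left(x y \right)}}{2} - A^{2} B \cos^{2}{\left(y \right)} \cos{\left(x y \right)} - A B^{2} x^{2} \cos{\left(y \right)} \cos^{2}{\left(x y \right)} - \frac{A B^{2} \cos{\left(y \right)} \cos^{2}{\left(x y \right)}}{2} - \frac{B^{3} x^{2} \cos^{3}{\left(x y \right)}}{2}
So the left-hand side equals
  - \frac{A^{3} \cos^{3}{\left(y \right)}}{2} - \frac{A^{2} B x^{2} \cos^{2}{\left(y \right)} \cos{\left(x y \right)}}{2} - A^{2} B \cos^{2}{\left(y \right)} \cos{\left(x y \right)} - 3 A^{2} \cos^{2}{\left(y \right)} - A B^{2} x^{2} \cos{\left(y \right)} \cos^{2}{\left(x y \right)} - \frac{A B^{2} \cos{\left(y \right)} \cos^{2}{\left(x y \right)}}{2} - 3 A B x^{2} \cos{\left(y \right)} \cos{\left(x y \right)} - A B y \sin{\left(x y \right)} \cos{\left(y \right)} - 3 A B \cos{\left(y \right)} \cos{\left(x y \right)} - \frac{B^{3} x^{2} \cos^{3}{\left(x y \right)}}{2} - 3 B^{2} x^{2} \cos^{2}{\left(x y \right)} - B^{2} y \sin{\left(x y \right)} \cos{\left(x y \right)}
This must equal f(x, y) identically; expanded, f = - \frac{3 x^{2} \cos^{2}{\left(y \right)} \cos{\left(x y \right)}}{2} - 9 x^{2} \cos{\left(y \right)} \cos^{2}{\left(x y \right)} - 9 x^{2} \cos{\left(y \right)} \cos{\left(x y \right)} - \frac{27 x^{2} \cos^{3}{\left(x y \right)}}{2} - 27 x^{2} \cos^{2}{\left(x y \right)} - 3 y \sin{\left(x y \right)} \cos{\left(y \right)} - 9 y \sin{\left(x y \right)} \cos{\left(x y \right)} - \frac{\cos^{3}{\left(y \right)}}{2} - 3 \cos^{2}{\left(y \right)} \cos{\left(x y \right)} - 3 \cos^{2}{\left(y \right)} - \frac{9 \cos{\left(y \right)} \cos^{2}{\left(x y \right)}}{2} - 9 \cos{\left(y \right)} \cos{\left(x y \right)}.
Matching coefficients of the independent functions:
  [x^{2} \cos^{2}{\left(x y \right)}]:  - 3 B^{2} = -27
  [x^{2} \cos^{3}{\left(x y \right)}]:  - \frac{B^{3}}{2} = - \frac{27}{2}
  [\cos{\left(y \right)} \cos{\left(x y \right)}, x^{2} \cos{\left(y \right)} \cos{\left(x y \right)}]:  - 3 A B = -9
  [\cos{\left(y \right)} \cos^{2}{\left(x y \right)}]:  - \frac{A B^{2}}{2} = - \frac{9}{2}
  [\cos^{2}{\left(y \right)} \cos{\left(x y \right)}]:  - A^{2} B = -3
  [x^{2} \cos{\left(y \right)} \cos^{2}{\left(x y \right)}]:  - A B^{2} = -9
  [x^{2} \cos^{2}{\left(y \right)} \cos{\left(x y \right)}]:  - \frac{A^{2} B}{2} = - \frac{3}{2}
  [y \sin{\left(x y \right)} \cos{\left(y \right)}]:  - A B = -3
  [y \sin{\left(x y \right)} \cos{\left(x y \right)}]:  - B^{2} = -9
  [\cos^{2}{\left(y \right)}]:  - 3 A^{2} = -3
  [\cos^{3}{\left(y \right)}]:  - \frac{A^{3}}{2} = - \frac{1}{2}
Solving: A = 1, B = 3.
Check against the point condition:
  u(0, 0) = 4  ⟹  A + B = 4  ✓
Hence u(x, y) = \cos{\left(y \right)} + 3 \cos{\left(x y \right)}.

Answer: u(x, y) = \cos{\left(y \right)} + 3 \cos{\left(x y \right)}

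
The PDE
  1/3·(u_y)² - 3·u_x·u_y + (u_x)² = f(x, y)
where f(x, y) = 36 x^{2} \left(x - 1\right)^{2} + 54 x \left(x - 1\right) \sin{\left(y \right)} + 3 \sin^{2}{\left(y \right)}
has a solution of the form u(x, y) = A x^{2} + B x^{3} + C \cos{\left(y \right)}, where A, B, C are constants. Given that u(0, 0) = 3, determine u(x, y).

Answer: u(x, y) = 2 x^{3} - 3 x^{2} + 3 \cos{\left(y \right)}

Derivation:
Substitute the ansatz u = A x^{2} + B x^{3} + C \cos{\left(y \right)} into the left-hand side.
Derivatives of the ansatz:
  u_y = - C \sin{\left(y \right)}
  u_x = 2 A x + 3 B x^{2}
Term by term:
  1/3·(u_y)² = \frac{C^{2} \sin^{2}{\left(y \right)}}{3}
  -3·u_x·u_y = 6 A C x \sin{\left(y \right)} + 9 B C x^{2} \sin{\left(y \right)}
  (u_x)² = 4 A^{2} x^{2} + 12 A B x^{3} + 9 B^{2} x^{4}
So the left-hand side equals
  4 A^{2} x^{2} + 12 A B x^{3} + 6 A C x \sin{\left(y \right)} + 9 B^{2} x^{4} + 9 B C x^{2} \sin{\left(y \right)} + \frac{C^{2} \sin^{2}{\left(y \right)}}{3}
This must equal f(x, y) identically; expanded, f = 36 x^{4} - 72 x^{3} + 54 x^{2} \sin{\left(y \right)} + 36 x^{2} - 54 x \sin{\left(y \right)} + 3 \sin^{2}{\left(y \right)}.
Matching coefficients of the independent functions:
  [x^{2}]:  4 A^{2} = 36
  [x^{3}]:  12 A B = -72
  [x^{4}]:  9 B^{2} = 36
  [x \sin{\left(y \right)}]:  6 A C = -54
  [x^{2} \sin{\left(y \right)}]:  9 B C = 54
  [\sin^{2}{\left(y \right)}]:  \frac{C^{2}}{3} = 3
These equations allow (A, B, C) = (-3, 2, 3) or (3, -2, -3).
Impose the point condition(s):
  u(0, 0) = 3  ⟹  C = 3
Only A = -3, B = 2, C = 3 satisfies everything.
Hence u(x, y) = 2 x^{3} - 3 x^{2} + 3 \cos{\left(y \right)}.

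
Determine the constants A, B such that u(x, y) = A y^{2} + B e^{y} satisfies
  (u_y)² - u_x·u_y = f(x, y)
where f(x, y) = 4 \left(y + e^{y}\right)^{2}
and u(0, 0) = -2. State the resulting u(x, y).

Substitute the ansatz u = A y^{2} + B e^{y} into the left-hand side.
Derivatives of the ansatz:
  u_y = 2 A y + B e^{y}
  u_x = 0
Term by term:
  (u_y)² = 4 A^{2} y^{2} + 4 A B y e^{y} + B^{2} e^{2 y}
  -u_x·u_y = 0
So the left-hand side equals
  4 A^{2} y^{2} + 4 A B y e^{y} + B^{2} e^{2 y}
This must equal f(x, y) identically; expanded, f = 4 y^{2} + 8 y e^{y} + 4 e^{2 y}.
Matching coefficients of the independent functions:
  [y^{2}]:  4 A^{2} = 4
  [y e^{y}]:  4 A B = 8
  [e^{2 y}]:  B^{2} = 4
These equations allow (A, B) = (-1, -2) or (1, 2).
Impose the point condition(s):
  u(0, 0) = -2  ⟹  B = -2
Only A = -1, B = -2 satisfies everything.
Hence u(x, y) = - y^{2} - 2 e^{y}.

Answer: u(x, y) = - y^{2} - 2 e^{y}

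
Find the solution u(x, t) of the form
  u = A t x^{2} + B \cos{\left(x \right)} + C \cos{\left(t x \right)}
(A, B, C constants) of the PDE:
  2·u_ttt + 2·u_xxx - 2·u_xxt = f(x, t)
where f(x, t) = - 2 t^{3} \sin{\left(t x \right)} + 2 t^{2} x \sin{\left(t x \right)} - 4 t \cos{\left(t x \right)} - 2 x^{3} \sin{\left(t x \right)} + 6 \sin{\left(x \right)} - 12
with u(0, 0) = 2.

Substitute the ansatz u = A t x^{2} + B \cos{\left(x \right)} + C \cos{\left(t x \right)} into the left-hand side.
Derivatives of the ansatz:
  u_ttt = C x^{3} \sin{\left(t x \right)}
  u_xxx = B \sin{\left(x \right)} + C t^{3} \sin{\left(t x \right)}
  u_xxt = 2 A + C t^{2} x \sin{\left(t x \right)} - 2 C t \cos{\left(t x \right)}
Term by term:
  2·u_ttt = 2 C x^{3} \sin{\left(t x \right)}
  2·u_xxx = 2 B \sin{\left(x \right)} + 2 C t^{3} \sin{\left(t x \right)}
  -2·u_xxt = - 4 A - 2 C t^{2} x \sin{\left(t x \right)} + 4 C t \cos{\left(t x \right)}
So the left-hand side equals
  - 4 A + 2 B \sin{\left(x \right)} + 2 C t^{3} \sin{\left(t x \right)} - 2 C t^{2} x \sin{\left(t x \right)} + 4 C t \cos{\left(t x \right)} + 2 C x^{3} \sin{\left(t x \right)}
This must equal f(x, t) = - 2 t^{3} \sin{\left(t x \right)} + 2 t^{2} x \sin{\left(t x \right)} - 4 t \cos{\left(t x \right)} - 2 x^{3} \sin{\left(t x \right)} + 6 \sin{\left(x \right)} - 12 identically.
Matching coefficients of the independent functions:
  [constant term]:  - 4 A = -12
  [t \cos{\left(t x \right)}]:  4 C = -4
  [t^{3} \sin{\left(t x \right)}, x^{3} \sin{\left(t x \right)}]:  2 C = -2
  [t^{2} x \sin{\left(t x \right)}]:  - 2 C = 2
  [\sin{\left(x \right)}]:  2 B = 6
Solving: A = 3, B = 3, C = -1.
Check against the point condition:
  u(0, 0) = 2  ⟹  B + C = 2  ✓
Hence u(x, t) = 3 t x^{2} + 3 \cos{\left(x \right)} - \cos{\left(t x \right)}.

Answer: u(x, t) = 3 t x^{2} + 3 \cos{\left(x \right)} - \cos{\left(t x \right)}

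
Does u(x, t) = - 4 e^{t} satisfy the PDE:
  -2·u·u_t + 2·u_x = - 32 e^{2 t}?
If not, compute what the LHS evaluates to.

Evaluate each term of the left-hand side for u = - 4 e^{t}.
Derivatives:
  u_t = - 4 e^{t}
  u_x = 0
Terms:
  -2·u·u_t = - 32 e^{2 t}
  2·u_x = 0
Sum: LHS = - 32 e^{2 t}
This is exactly the given right-hand side, so u is a solution.

Answer: Yes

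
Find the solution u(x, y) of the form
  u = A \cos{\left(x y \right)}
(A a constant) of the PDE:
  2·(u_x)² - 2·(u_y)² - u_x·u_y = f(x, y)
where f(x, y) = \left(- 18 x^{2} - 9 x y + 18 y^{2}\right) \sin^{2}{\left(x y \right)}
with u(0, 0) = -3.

Substitute the ansatz u = A \cos{\left(x y \right)} into the left-hand side.
Derivatives of the ansatz:
  u_x = - A y \sin{\left(x y \right)}
  u_y = - A x \sin{\left(x y \right)}
Term by term:
  2·(u_x)² = 2 A^{2} y^{2} \sin^{2}{\left(x y \right)}
  -2·(u_y)² = - 2 A^{2} x^{2} \sin^{2}{\left(x y \right)}
  -u_x·u_y = - A^{2} x y \sin^{2}{\left(x y \right)}
So the left-hand side equals
  - 2 A^{2} x^{2} \sin^{2}{\left(x y \right)} - A^{2} x y \sin^{2}{\left(x y \right)} + 2 A^{2} y^{2} \sin^{2}{\left(x y \right)}
This must equal f(x, y) identically; expanded, f = - 18 x^{2} \sin^{2}{\left(x y \right)} - 9 x y \sin^{2}{\left(x y \right)} + 18 y^{2} \sin^{2}{\left(x y \right)}.
Matching coefficients of the independent functions:
  [x^{2} \sin^{2}{\left(x y \right)}]:  - 2 A^{2} = -18
  [y^{2} \sin^{2}{\left(x y \right)}]:  2 A^{2} = 18
  [x y \sin^{2}{\left(x y \right)}]:  - A^{2} = -9
These equations allow (A) = (-3) or (3).
Impose the point condition(s):
  u(0, 0) = -3  ⟹  A = -3
Only A = -3 satisfies everything.
Hence u(x, y) = - 3 \cos{\left(x y \right)}.

Answer: u(x, y) = - 3 \cos{\left(x y \right)}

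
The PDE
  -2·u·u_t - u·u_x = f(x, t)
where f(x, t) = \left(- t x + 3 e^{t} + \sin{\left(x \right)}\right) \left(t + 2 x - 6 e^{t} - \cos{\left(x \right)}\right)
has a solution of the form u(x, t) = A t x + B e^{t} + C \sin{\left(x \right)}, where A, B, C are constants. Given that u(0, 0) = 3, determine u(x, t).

Substitute the ansatz u = A t x + B e^{t} + C \sin{\left(x \right)} into the left-hand side.
Derivatives of the ansatz:
  u_t = A x + B e^{t}
  u_x = A t + C \cos{\left(x \right)}
Term by term:
  -2·u·u_t = - 2 A^{2} t x^{2} - 2 A B t x e^{t} - 2 A B x e^{t} - 2 A C x \sin{\left(x \right)} - 2 B^{2} e^{2 t} - 2 B C e^{t} \sin{\left(x \right)}
  -u·u_x = - A^{2} t^{2} x - A B t e^{t} - A C t x \cos{\left(x \right)} - A C t \sin{\left(x \right)} - B C e^{t} \cos{\left(x \right)} - C^{2} \sin{\left(x \right)} \cos{\left(x \right)}
So the left-hand side equals
  - A^{2} t^{2} x - 2 A^{2} t x^{2} - 2 A B t x e^{t} - A B t e^{t} - 2 A B x e^{t} - A C t x \cos{\left(x \right)} - A C t \sin{\left(x \right)} - 2 A C x \sin{\left(x \right)} - 2 B^{2} e^{2 t} - 2 B C e^{t} \sin{\left(x \right)} - B C e^{t} \cos{\left(x \right)} - C^{2} \sin{\left(x \right)} \cos{\left(x \right)}
This must equal f(x, t) identically; expanded, f = - t^{2} x - 2 t x^{2} + 6 t x e^{t} + t x \cos{\left(x \right)} + 3 t e^{t} + t \sin{\left(x \right)} + 6 x e^{t} + 2 x \sin{\left(x \right)} - 18 e^{2 t} - 6 e^{t} \sin{\left(x \right)} - 3 e^{t} \cos{\left(x \right)} - \sin{\left(x \right)} \cos{\left(x \right)}.
Matching coefficients of the independent functions:
  [t x^{2}]:  - 2 A^{2} = -2
  [t e^{t}]:  - A B = 3
  [t \sin{\left(x \right)}, t x \cos{\left(x \right)}]:  - A C = 1
  [t^{2} x]:  - A^{2} = -1
  [x e^{t}, t x e^{t}]:  - 2 A B = 6
  [x \sin{\left(x \right)}]:  - 2 A C = 2
  [e^{t} \sin{\left(x \right)}]:  - 2 B C = -6
  [e^{t} \cos{\left(x \right)}]:  - B C = -3
  [\sin{\left(x \right)} \cos{\left(x \right)}]:  - C^{2} = -1
  [e^{2 t}]:  - 2 B^{2} = -18
These equations allow (A, B, C) = (-1, 3, 1) or (1, -3, -1).
Impose the point condition(s):
  u(0, 0) = 3  ⟹  B = 3
Only A = -1, B = 3, C = 1 satisfies everything.
Hence u(x, t) = - t x + 3 e^{t} + \sin{\left(x \right)}.

Answer: u(x, t) = - t x + 3 e^{t} + \sin{\left(x \right)}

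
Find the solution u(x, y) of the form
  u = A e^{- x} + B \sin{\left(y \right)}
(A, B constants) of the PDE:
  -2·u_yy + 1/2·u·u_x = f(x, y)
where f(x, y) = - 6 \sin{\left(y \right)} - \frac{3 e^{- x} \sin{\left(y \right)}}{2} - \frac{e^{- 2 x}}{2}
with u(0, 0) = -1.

Substitute the ansatz u = A e^{- x} + B \sin{\left(y \right)} into the left-hand side.
Derivatives of the ansatz:
  u_yy = - B \sin{\left(y \right)}
  u_x = - A e^{- x}
Term by term:
  -2·u_yy = 2 B \sin{\left(y \right)}
  1/2·u·u_x = - \frac{A^{2} e^{- 2 x}}{2} - \frac{A B e^{- x} \sin{\left(y \right)}}{2}
So the left-hand side equals
  - \frac{A^{2} e^{- 2 x}}{2} - \frac{A B e^{- x} \sin{\left(y \right)}}{2} + 2 B \sin{\left(y \right)}
This must equal f(x, y) = - 6 \sin{\left(y \right)} - \frac{3 e^{- x} \sin{\left(y \right)}}{2} - \frac{e^{- 2 x}}{2} identically.
Matching coefficients of the independent functions:
  [e^{- x} \sin{\left(y \right)}]:  - \frac{A B}{2} = - \frac{3}{2}
  [e^{- 2 x}]:  - \frac{A^{2}}{2} = - \frac{1}{2}
  [\sin{\left(y \right)}]:  2 B = -6
Solving: A = -1, B = -3.
Check against the point condition:
  u(0, 0) = -1  ⟹  A = -1  ✓
Hence u(x, y) = - 3 \sin{\left(y \right)} - e^{- x}.

Answer: u(x, y) = - 3 \sin{\left(y \right)} - e^{- x}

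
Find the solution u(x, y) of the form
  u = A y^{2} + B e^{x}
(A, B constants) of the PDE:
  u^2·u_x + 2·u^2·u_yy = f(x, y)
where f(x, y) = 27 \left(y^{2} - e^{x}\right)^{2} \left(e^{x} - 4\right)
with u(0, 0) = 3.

Substitute the ansatz u = A y^{2} + B e^{x} into the left-hand side.
Derivatives of the ansatz:
  u_x = B e^{x}
  u_yy = 2 A
Term by term:
  u^2·u_x = A^{2} B y^{4} e^{x} + 2 A B^{2} y^{2} e^{2 x} + B^{3} e^{3 x}
  2·u^2·u_yy = 4 A^{3} y^{4} + 8 A^{2} B y^{2} e^{x} + 4 A B^{2} e^{2 x}
So the left-hand side equals
  4 A^{3} y^{4} + A^{2} B y^{4} e^{x} + 8 A^{2} B y^{2} e^{x} + 2 A B^{2} y^{2} e^{2 x} + 4 A B^{2} e^{2 x} + B^{3} e^{3 x}
This must equal f(x, y) identically; expanded, f = 27 y^{4} e^{x} - 108 y^{4} - 54 y^{2} e^{2 x} + 216 y^{2} e^{x} + 27 e^{3 x} - 108 e^{2 x}.
Matching coefficients of the independent functions:
  [y^{4}]:  4 A^{3} = -108
  [y^{2} e^{x}]:  8 A^{2} B = 216
  [y^{2} e^{2 x}]:  2 A B^{2} = -54
  [y^{4} e^{x}]:  A^{2} B = 27
  [e^{2 x}]:  4 A B^{2} = -108
  [e^{3 x}]:  B^{3} = 27
Solving: A = -3, B = 3.
Check against the point condition:
  u(0, 0) = 3  ⟹  B = 3  ✓
Hence u(x, y) = - 3 y^{2} + 3 e^{x}.

Answer: u(x, y) = - 3 y^{2} + 3 e^{x}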